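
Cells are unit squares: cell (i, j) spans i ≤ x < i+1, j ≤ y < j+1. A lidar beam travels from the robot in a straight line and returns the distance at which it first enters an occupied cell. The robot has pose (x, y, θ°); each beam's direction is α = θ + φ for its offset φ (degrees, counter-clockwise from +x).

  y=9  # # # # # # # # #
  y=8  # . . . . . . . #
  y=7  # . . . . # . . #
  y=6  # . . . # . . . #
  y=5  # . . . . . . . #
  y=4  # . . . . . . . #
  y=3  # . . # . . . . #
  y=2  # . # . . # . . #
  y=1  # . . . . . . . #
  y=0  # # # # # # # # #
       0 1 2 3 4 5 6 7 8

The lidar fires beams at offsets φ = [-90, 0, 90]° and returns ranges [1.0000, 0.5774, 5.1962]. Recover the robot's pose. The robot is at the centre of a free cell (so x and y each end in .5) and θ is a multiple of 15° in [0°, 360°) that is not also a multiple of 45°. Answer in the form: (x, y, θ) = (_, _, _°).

(x, y, θ) = (5.5, 8.5, 120°)

Candidates: 51 free-cell centres × 16 headings = 816 poses. Raycast each; keep the one whose scan matches to 4 dp.
  (5.5, 3.5, 150°): beam 1 = 5.0000 ≠ 1.0000 ✗
  (1.5, 1.5, 345°): beam 1 = 0.5176 ≠ 1.0000 ✗
  (2.5, 7.5, 195°): beam 1 = 1.5529 ≠ 1.0000 ✗
  (4.5, 4.5, 210°): beam 1 = 5.1962 ≠ 1.0000 ✗
  …
  (5.5, 8.5, 120°): r_1=1.0000, r_2=0.5774, r_3=5.1962 — all match ✓
Only this pose fits every beam.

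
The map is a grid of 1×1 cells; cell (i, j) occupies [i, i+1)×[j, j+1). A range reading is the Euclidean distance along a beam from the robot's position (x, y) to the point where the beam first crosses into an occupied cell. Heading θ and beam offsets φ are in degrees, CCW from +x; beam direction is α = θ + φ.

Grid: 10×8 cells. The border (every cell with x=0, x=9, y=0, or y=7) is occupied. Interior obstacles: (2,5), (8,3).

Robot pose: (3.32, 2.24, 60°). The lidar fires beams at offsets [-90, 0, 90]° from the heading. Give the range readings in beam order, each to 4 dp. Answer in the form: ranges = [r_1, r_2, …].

beam 1: φ=-90°, α=330°
  cosα=0.8660 sinα=-0.5000 | (3,2) | tMaxX 0.7852 tMaxY 0.4800 | tΔX 1.1547 tΔY 2.0000
    t=0.4800 [y] (3,1)
    t=0.7852 [x] (4,1)
    t=1.9399 [x] (5,1)
    t=2.4800 [y] (5,0) — stop
  → r_1 = 2.4800
beam 2: φ=0°, α=60°
  cosα=0.5000 sinα=0.8660 | (3,2) | tMaxX 1.3600 tMaxY 0.8776 | tΔX 2.0000 tΔY 1.1547
    t=0.8776 [y] (3,3)
    t=1.3600 [x] (4,3)
    t=2.0323 [y] (4,4)
    t=3.1870 [y] (4,5)
    t=3.3600 [x] (5,5)
    t=4.3417 [y] (5,6)
    t=5.3600 [x] (6,6)
    t=5.4964 [y] (6,7) — stop
  → r_2 = 5.4964
beam 3: φ=90°, α=150°
  cosα=-0.8660 sinα=0.5000 | (3,2) | tMaxX 0.3695 tMaxY 1.5200 | tΔX 1.1547 tΔY 2.0000
    t=0.3695 [x] (2,2)
    t=1.5200 [y] (2,3)
    t=1.5242 [x] (1,3)
    t=2.6789 [x] (0,3) — stop
  → r_3 = 2.6789

ranges = [2.4800, 5.4964, 2.6789]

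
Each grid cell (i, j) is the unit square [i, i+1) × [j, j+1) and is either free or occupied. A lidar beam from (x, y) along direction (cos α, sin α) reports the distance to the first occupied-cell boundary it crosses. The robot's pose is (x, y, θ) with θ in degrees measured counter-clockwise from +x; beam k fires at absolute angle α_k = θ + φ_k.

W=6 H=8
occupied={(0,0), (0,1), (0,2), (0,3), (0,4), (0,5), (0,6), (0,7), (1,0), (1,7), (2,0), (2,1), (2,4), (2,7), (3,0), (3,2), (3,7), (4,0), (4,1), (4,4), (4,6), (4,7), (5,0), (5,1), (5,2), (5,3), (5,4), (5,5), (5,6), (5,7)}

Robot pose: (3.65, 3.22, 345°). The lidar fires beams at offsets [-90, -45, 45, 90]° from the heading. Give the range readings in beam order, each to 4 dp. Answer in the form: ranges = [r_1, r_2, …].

ranges = [0.2278, 0.2540, 1.5588, 1.3523]

beam 1: φ=-90°, α=255°
  cosα=-0.2588 sinα=-0.9659 | (3,3) | tMaxX 2.5114 tMaxY 0.2278 | tΔX 3.8637 tΔY 1.0353
    t=0.2278 [y] (3,2) — stop
  → r_1 = 0.2278
beam 2: φ=-45°, α=300°
  cosα=0.5000 sinα=-0.8660 | (3,3) | tMaxX 0.7000 tMaxY 0.2540 | tΔX 2.0000 tΔY 1.1547
    t=0.2540 [y] (3,2) — stop
  → r_2 = 0.2540
beam 3: φ=45°, α=30°
  cosα=0.8660 sinα=0.5000 | (3,3) | tMaxX 0.4041 tMaxY 1.5600 | tΔX 1.1547 tΔY 2.0000
    t=0.4041 [x] (4,3)
    t=1.5588 [x] (5,3) — stop
  → r_3 = 1.5588
beam 4: φ=90°, α=75°
  cosα=0.2588 sinα=0.9659 | (3,3) | tMaxX 1.3523 tMaxY 0.8075 | tΔX 3.8637 tΔY 1.0353
    t=0.8075 [y] (3,4)
    t=1.3523 [x] (4,4) — stop
  → r_4 = 1.3523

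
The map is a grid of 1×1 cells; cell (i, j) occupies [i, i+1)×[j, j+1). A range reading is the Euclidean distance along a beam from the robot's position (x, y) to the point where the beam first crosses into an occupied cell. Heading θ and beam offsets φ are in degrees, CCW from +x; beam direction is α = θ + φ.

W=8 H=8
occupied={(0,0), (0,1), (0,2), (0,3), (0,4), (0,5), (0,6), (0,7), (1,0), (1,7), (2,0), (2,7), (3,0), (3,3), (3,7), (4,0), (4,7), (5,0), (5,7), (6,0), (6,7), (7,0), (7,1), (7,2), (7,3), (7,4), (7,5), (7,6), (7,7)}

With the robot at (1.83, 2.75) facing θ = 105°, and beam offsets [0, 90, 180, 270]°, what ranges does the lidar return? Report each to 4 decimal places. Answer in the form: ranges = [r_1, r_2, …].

beam 1: φ=0°, α=105°
  dir = (cos 105°, sin 105°) = (-0.2588, 0.9659); from cell (1,2)
  next x-line at t=3.2069, next y-line at t=0.2588; Δt_x=3.8637, Δt_y=1.0353
    y: enter (1,3) at t=0.2588
    y: enter (1,4) at t=1.2941
    y: enter (1,5) at t=2.3294
    x: enter (0,5) at t=3.2069 ← occupied
  → r_1 = 3.2069
beam 2: φ=90°, α=195°
  dir = (cos 195°, sin 195°) = (-0.9659, -0.2588); from cell (1,2)
  next x-line at t=0.8593, next y-line at t=2.8978; Δt_x=1.0353, Δt_y=3.8637
    x: enter (0,2) at t=0.8593 ← occupied
  → r_2 = 0.8593
beam 3: φ=180°, α=285°
  dir = (cos 285°, sin 285°) = (0.2588, -0.9659); from cell (1,2)
  next x-line at t=0.6568, next y-line at t=0.7765; Δt_x=3.8637, Δt_y=1.0353
    x: enter (2,2) at t=0.6568
    y: enter (2,1) at t=0.7765
    y: enter (2,0) at t=1.8117 ← occupied
  → r_3 = 1.8117
beam 4: φ=270°, α=15°
  dir = (cos 15°, sin 15°) = (0.9659, 0.2588); from cell (1,2)
  next x-line at t=0.1760, next y-line at t=0.9659; Δt_x=1.0353, Δt_y=3.8637
    x: enter (2,2) at t=0.1760
    y: enter (2,3) at t=0.9659
    x: enter (3,3) at t=1.2113 ← occupied
  → r_4 = 1.2113

ranges = [3.2069, 0.8593, 1.8117, 1.2113]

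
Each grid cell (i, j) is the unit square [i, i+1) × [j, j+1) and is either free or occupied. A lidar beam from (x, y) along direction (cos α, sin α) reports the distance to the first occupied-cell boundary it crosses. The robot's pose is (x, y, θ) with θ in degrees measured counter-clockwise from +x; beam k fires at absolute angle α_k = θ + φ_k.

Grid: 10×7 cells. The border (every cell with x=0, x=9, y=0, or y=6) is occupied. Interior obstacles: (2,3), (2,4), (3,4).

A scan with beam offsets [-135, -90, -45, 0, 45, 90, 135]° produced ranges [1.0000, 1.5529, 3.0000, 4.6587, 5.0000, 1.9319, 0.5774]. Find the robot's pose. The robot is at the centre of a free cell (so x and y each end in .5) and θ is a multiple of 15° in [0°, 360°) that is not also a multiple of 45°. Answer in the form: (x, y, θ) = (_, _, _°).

(x, y, θ) = (7.5, 1.5, 105°)

The pose lattice has 37·16 = 592 candidates. Test each by forward raycasting.
  (6.5, 2.5, 255°): beam 1 = 4.0415 ≠ 1.0000 ✗
  (7.5, 1.5, 120°): beam 1 = 1.5529 ≠ 1.0000 ✗
  (6.5, 1.5, 345°): beam 2 = 0.5176 ≠ 1.5529 ✗
  …
  (7.5, 1.5, 105°): r_1=1.0000, r_2=1.5529, r_3=3.0000, r_4=4.6587, r_5=5.0000, r_6=1.9319, r_7=0.5774 — all match ✓
Unique over the lattice → pose = (7.5, 1.5, 105°).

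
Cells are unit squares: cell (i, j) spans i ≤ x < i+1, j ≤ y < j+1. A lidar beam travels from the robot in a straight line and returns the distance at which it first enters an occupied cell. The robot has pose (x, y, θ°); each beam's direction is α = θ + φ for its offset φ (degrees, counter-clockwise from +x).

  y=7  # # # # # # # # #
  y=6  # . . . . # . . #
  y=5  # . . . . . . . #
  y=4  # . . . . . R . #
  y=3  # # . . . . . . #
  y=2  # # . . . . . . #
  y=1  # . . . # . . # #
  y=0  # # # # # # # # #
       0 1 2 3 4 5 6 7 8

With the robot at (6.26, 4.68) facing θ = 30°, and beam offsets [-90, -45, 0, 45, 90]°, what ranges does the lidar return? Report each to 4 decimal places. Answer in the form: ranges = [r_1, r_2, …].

ranges = [3.0946, 1.8014, 2.0092, 2.4018, 1.5242]

beam 1: φ=-90°, α=300°
  direction (0.5000, -0.8660); cell (6,4); t to first gridline: x 1.4800, y 0.7852 (then +2.0000 / +1.1547)
    (6,3) via y @ 0.7852
    (7,3) via x @ 1.4800
    (7,2) via y @ 1.9399
    (7,1) via y @ 3.0946  # hit
  → r_1 = 3.0946
beam 2: φ=-45°, α=345°
  direction (0.9659, -0.2588); cell (6,4); t to first gridline: x 0.7661, y 2.6273 (then +1.0353 / +3.8637)
    (7,4) via x @ 0.7661
    (8,4) via x @ 1.8014  # hit
  → r_2 = 1.8014
beam 3: φ=0°, α=30°
  direction (0.8660, 0.5000); cell (6,4); t to first gridline: x 0.8545, y 0.6400 (then +1.1547 / +2.0000)
    (6,5) via y @ 0.6400
    (7,5) via x @ 0.8545
    (8,5) via x @ 2.0092  # hit
  → r_3 = 2.0092
beam 4: φ=45°, α=75°
  direction (0.2588, 0.9659); cell (6,4); t to first gridline: x 2.8591, y 0.3313 (then +3.8637 / +1.0353)
    (6,5) via y @ 0.3313
    (6,6) via y @ 1.3666
    (6,7) via y @ 2.4018  # hit
  → r_4 = 2.4018
beam 5: φ=90°, α=120°
  direction (-0.5000, 0.8660); cell (6,4); t to first gridline: x 0.5200, y 0.3695 (then +2.0000 / +1.1547)
    (6,5) via y @ 0.3695
    (5,5) via x @ 0.5200
    (5,6) via y @ 1.5242  # hit
  → r_5 = 1.5242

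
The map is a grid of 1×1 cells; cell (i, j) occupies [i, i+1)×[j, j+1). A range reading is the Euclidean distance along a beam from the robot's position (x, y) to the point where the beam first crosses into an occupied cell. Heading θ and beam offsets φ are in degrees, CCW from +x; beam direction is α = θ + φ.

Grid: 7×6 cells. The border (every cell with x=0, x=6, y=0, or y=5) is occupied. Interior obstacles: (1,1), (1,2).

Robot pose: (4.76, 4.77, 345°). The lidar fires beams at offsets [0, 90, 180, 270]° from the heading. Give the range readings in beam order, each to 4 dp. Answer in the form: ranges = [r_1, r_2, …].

ranges = [1.2837, 0.2381, 0.8887, 3.9030]

beam 1: φ=0°, α=345°
  cosα=0.9659 sinα=-0.2588 | (4,4) | tMaxX 0.2485 tMaxY 2.9751 | tΔX 1.0353 tΔY 3.8637
    t=0.2485 [x] (5,4)
    t=1.2837 [x] (6,4) — stop
  → r_1 = 1.2837
beam 2: φ=90°, α=75°
  cosα=0.2588 sinα=0.9659 | (4,4) | tMaxX 0.9273 tMaxY 0.2381 | tΔX 3.8637 tΔY 1.0353
    t=0.2381 [y] (4,5) — stop
  → r_2 = 0.2381
beam 3: φ=180°, α=165°
  cosα=-0.9659 sinα=0.2588 | (4,4) | tMaxX 0.7868 tMaxY 0.8887 | tΔX 1.0353 tΔY 3.8637
    t=0.7868 [x] (3,4)
    t=0.8887 [y] (3,5) — stop
  → r_3 = 0.8887
beam 4: φ=270°, α=255°
  cosα=-0.2588 sinα=-0.9659 | (4,4) | tMaxX 2.9364 tMaxY 0.7972 | tΔX 3.8637 tΔY 1.0353
    t=0.7972 [y] (4,3)
    t=1.8324 [y] (4,2)
    t=2.8677 [y] (4,1)
    t=2.9364 [x] (3,1)
    t=3.9030 [y] (3,0) — stop
  → r_4 = 3.9030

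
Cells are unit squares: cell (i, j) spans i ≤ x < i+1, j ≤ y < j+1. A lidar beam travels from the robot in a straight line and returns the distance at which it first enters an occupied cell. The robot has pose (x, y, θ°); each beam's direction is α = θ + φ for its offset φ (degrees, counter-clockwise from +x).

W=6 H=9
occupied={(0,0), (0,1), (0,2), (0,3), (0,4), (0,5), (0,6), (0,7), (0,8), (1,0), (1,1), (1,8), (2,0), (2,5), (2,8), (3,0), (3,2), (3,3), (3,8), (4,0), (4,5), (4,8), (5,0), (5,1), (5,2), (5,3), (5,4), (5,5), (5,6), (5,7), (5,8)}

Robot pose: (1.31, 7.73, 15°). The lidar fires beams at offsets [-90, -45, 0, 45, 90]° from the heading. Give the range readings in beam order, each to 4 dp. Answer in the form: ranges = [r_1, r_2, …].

ranges = [2.6660, 3.4600, 1.0432, 0.3118, 0.2795]

beam 1: φ=-90°, α=285°
  d=(0.2588,-0.9659)  start (1,7)  tX=2.6660 tY=0.7558  stride 1/|dx|=3.8637 1/|dy|=1.0353
    cross y-line → (1,6), t=0.7558
    cross y-line → (1,5), t=1.7910
    cross x-line → (2,5), t=2.6660 (wall)
  → r_1 = 2.6660
beam 2: φ=-45°, α=330°
  d=(0.8660,-0.5000)  start (1,7)  tX=0.7967 tY=1.4600  stride 1/|dx|=1.1547 1/|dy|=2.0000
    cross x-line → (2,7), t=0.7967
    cross y-line → (2,6), t=1.4600
    cross x-line → (3,6), t=1.9514
    cross x-line → (4,6), t=3.1061
    cross y-line → (4,5), t=3.4600 (wall)
  → r_2 = 3.4600
beam 3: φ=0°, α=15°
  d=(0.9659,0.2588)  start (1,7)  tX=0.7143 tY=1.0432  stride 1/|dx|=1.0353 1/|dy|=3.8637
    cross x-line → (2,7), t=0.7143
    cross y-line → (2,8), t=1.0432 (wall)
  → r_3 = 1.0432
beam 4: φ=45°, α=60°
  d=(0.5000,0.8660)  start (1,7)  tX=1.3800 tY=0.3118  stride 1/|dx|=2.0000 1/|dy|=1.1547
    cross y-line → (1,8), t=0.3118 (wall)
  → r_4 = 0.3118
beam 5: φ=90°, α=105°
  d=(-0.2588,0.9659)  start (1,7)  tX=1.1977 tY=0.2795  stride 1/|dx|=3.8637 1/|dy|=1.0353
    cross y-line → (1,8), t=0.2795 (wall)
  → r_5 = 0.2795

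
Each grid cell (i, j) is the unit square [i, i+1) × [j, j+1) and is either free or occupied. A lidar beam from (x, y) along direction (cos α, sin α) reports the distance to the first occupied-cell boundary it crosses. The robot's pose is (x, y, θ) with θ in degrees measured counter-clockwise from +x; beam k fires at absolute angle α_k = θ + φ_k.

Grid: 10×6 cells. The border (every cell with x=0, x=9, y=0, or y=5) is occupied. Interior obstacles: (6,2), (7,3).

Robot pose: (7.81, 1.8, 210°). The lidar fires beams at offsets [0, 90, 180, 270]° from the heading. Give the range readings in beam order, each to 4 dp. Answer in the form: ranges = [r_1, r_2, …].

ranges = [1.6000, 0.9238, 1.3741, 1.3856]

beam 1: φ=0°, α=210°
  cosα=-0.8660 sinα=-0.5000 | (7,1) | tMaxX 0.9353 tMaxY 1.6000 | tΔX 1.1547 tΔY 2.0000
    t=0.9353 [x] (6,1)
    t=1.6000 [y] (6,0) — stop
  → r_1 = 1.6000
beam 2: φ=90°, α=300°
  cosα=0.5000 sinα=-0.8660 | (7,1) | tMaxX 0.3800 tMaxY 0.9238 | tΔX 2.0000 tΔY 1.1547
    t=0.3800 [x] (8,1)
    t=0.9238 [y] (8,0) — stop
  → r_2 = 0.9238
beam 3: φ=180°, α=30°
  cosα=0.8660 sinα=0.5000 | (7,1) | tMaxX 0.2194 tMaxY 0.4000 | tΔX 1.1547 tΔY 2.0000
    t=0.2194 [x] (8,1)
    t=0.4000 [y] (8,2)
    t=1.3741 [x] (9,2) — stop
  → r_3 = 1.3741
beam 4: φ=270°, α=120°
  cosα=-0.5000 sinα=0.8660 | (7,1) | tMaxX 1.6200 tMaxY 0.2309 | tΔX 2.0000 tΔY 1.1547
    t=0.2309 [y] (7,2)
    t=1.3856 [y] (7,3) — stop
  → r_4 = 1.3856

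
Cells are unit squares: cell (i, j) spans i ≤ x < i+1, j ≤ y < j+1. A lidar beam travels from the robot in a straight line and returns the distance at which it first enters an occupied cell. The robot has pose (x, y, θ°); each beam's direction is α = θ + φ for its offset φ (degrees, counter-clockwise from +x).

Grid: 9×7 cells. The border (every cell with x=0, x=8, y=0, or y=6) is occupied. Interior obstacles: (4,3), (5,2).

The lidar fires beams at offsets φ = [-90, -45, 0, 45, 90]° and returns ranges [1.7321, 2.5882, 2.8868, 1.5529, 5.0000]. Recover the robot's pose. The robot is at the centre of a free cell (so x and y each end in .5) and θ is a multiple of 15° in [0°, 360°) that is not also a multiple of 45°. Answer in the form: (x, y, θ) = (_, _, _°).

The pose lattice has 33·16 = 528 candidates. Test each by forward raycasting.
  (2.5, 1.5, 60°): beam 1 = 1.0000 ≠ 1.7321 ✗
  (7.5, 3.5, 150°): beam 1 = 1.0000 ≠ 1.7321 ✗
  (6.5, 4.5, 150°): beam 2 = 1.5529 ≠ 2.5882 ✗
  (5.5, 1.5, 150°): beam 1 = 0.5774 ≠ 1.7321 ✗
  (7.5, 1.5, 105°): beam 1 = 0.5176 ≠ 1.7321 ✗
  …
  (2.5, 3.5, 300°): r_1=1.7321, r_2=2.5882, r_3=2.8868, r_4=1.5529, r_5=5.0000 — all match ✓
Only this pose fits every beam.

(x, y, θ) = (2.5, 3.5, 300°)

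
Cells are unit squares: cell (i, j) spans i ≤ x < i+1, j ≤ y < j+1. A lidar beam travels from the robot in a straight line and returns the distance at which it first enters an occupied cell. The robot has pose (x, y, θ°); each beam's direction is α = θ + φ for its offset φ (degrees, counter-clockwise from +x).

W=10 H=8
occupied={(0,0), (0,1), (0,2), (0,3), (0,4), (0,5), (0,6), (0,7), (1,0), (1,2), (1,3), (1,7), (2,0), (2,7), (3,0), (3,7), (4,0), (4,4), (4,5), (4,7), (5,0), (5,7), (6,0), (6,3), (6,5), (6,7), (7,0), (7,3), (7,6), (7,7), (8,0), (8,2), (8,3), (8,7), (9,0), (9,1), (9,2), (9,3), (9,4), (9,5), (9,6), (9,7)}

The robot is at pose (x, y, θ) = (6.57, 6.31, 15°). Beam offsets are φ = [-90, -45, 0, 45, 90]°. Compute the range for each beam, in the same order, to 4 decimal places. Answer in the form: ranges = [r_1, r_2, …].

beam 1: φ=-90°, α=285°
  cosα=0.2588 sinα=-0.9659 | (6,6) | tMaxX 1.6614 tMaxY 0.3209 | tΔX 3.8637 tΔY 1.0353
    t=0.3209 [y] (6,5) — stop
  → r_1 = 0.3209
beam 2: φ=-45°, α=330°
  cosα=0.8660 sinα=-0.5000 | (6,6) | tMaxX 0.4965 tMaxY 0.6200 | tΔX 1.1547 tΔY 2.0000
    t=0.4965 [x] (7,6) — stop
  → r_2 = 0.4965
beam 3: φ=0°, α=15°
  cosα=0.9659 sinα=0.2588 | (6,6) | tMaxX 0.4452 tMaxY 2.6660 | tΔX 1.0353 tΔY 3.8637
    t=0.4452 [x] (7,6) — stop
  → r_3 = 0.4452
beam 4: φ=45°, α=60°
  cosα=0.5000 sinα=0.8660 | (6,6) | tMaxX 0.8600 tMaxY 0.7967 | tΔX 2.0000 tΔY 1.1547
    t=0.7967 [y] (6,7) — stop
  → r_4 = 0.7967
beam 5: φ=90°, α=105°
  cosα=-0.2588 sinα=0.9659 | (6,6) | tMaxX 2.2023 tMaxY 0.7143 | tΔX 3.8637 tΔY 1.0353
    t=0.7143 [y] (6,7) — stop
  → r_5 = 0.7143

ranges = [0.3209, 0.4965, 0.4452, 0.7967, 0.7143]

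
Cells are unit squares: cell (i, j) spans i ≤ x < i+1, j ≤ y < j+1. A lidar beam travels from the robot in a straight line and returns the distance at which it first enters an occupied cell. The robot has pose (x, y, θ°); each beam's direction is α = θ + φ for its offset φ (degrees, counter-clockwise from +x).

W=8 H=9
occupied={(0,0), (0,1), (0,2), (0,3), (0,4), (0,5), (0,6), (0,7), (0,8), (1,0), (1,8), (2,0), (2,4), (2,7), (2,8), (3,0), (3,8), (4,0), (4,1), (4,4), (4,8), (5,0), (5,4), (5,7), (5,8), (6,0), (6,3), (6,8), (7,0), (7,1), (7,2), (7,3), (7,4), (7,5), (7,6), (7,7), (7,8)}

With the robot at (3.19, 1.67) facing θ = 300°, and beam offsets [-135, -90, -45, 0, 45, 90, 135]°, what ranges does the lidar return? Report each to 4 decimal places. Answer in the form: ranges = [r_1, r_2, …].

ranges = [2.2673, 1.3400, 0.6936, 0.7736, 0.8386, 3.2447, 3.1296]

beam 1: φ=-135°, α=165°
  d=(-0.9659,0.2588)  start (3,1)  tX=0.1967 tY=1.2750  stride 1/|dx|=1.0353 1/|dy|=3.8637
    cross x-line → (2,1), t=0.1967
    cross x-line → (1,1), t=1.2320
    cross y-line → (1,2), t=1.2750
    cross x-line → (0,2), t=2.2673 (wall)
  → r_1 = 2.2673
beam 2: φ=-90°, α=210°
  d=(-0.8660,-0.5000)  start (3,1)  tX=0.2194 tY=1.3400  stride 1/|dx|=1.1547 1/|dy|=2.0000
    cross x-line → (2,1), t=0.2194
    cross y-line → (2,0), t=1.3400 (wall)
  → r_2 = 1.3400
beam 3: φ=-45°, α=255°
  d=(-0.2588,-0.9659)  start (3,1)  tX=0.7341 tY=0.6936  stride 1/|dx|=3.8637 1/|dy|=1.0353
    cross y-line → (3,0), t=0.6936 (wall)
  → r_3 = 0.6936
beam 4: φ=0°, α=300°
  d=(0.5000,-0.8660)  start (3,1)  tX=1.6200 tY=0.7736  stride 1/|dx|=2.0000 1/|dy|=1.1547
    cross y-line → (3,0), t=0.7736 (wall)
  → r_4 = 0.7736
beam 5: φ=45°, α=345°
  d=(0.9659,-0.2588)  start (3,1)  tX=0.8386 tY=2.5887  stride 1/|dx|=1.0353 1/|dy|=3.8637
    cross x-line → (4,1), t=0.8386 (wall)
  → r_5 = 0.8386
beam 6: φ=90°, α=30°
  d=(0.8660,0.5000)  start (3,1)  tX=0.9353 tY=0.6600  stride 1/|dx|=1.1547 1/|dy|=2.0000
    cross y-line → (3,2), t=0.6600
    cross x-line → (4,2), t=0.9353
    cross x-line → (5,2), t=2.0900
    cross y-line → (5,3), t=2.6600
    cross x-line → (6,3), t=3.2447 (wall)
  → r_6 = 3.2447
beam 7: φ=135°, α=75°
  d=(0.2588,0.9659)  start (3,1)  tX=3.1296 tY=0.3416  stride 1/|dx|=3.8637 1/|dy|=1.0353
    cross y-line → (3,2), t=0.3416
    cross y-line → (3,3), t=1.3769
    cross y-line → (3,4), t=2.4122
    cross x-line → (4,4), t=3.1296 (wall)
  → r_7 = 3.1296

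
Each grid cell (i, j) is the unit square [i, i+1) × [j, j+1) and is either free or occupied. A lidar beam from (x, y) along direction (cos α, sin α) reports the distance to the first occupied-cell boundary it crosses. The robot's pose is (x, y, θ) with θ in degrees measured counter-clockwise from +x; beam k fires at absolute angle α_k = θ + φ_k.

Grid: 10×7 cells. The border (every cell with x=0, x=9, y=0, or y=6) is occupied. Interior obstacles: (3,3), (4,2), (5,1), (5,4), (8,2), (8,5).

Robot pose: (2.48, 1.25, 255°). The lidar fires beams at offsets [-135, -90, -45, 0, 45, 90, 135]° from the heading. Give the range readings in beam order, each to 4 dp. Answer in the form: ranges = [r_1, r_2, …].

ranges = [2.9600, 1.5322, 0.5000, 0.2588, 0.2887, 0.9659, 1.7551]

beam 1: φ=-135°, α=120°
  direction (-0.5000, 0.8660); cell (2,1); t to first gridline: x 0.9600, y 0.8660 (then +2.0000 / +1.1547)
    (2,2) via y @ 0.8660
    (1,2) via x @ 0.9600
    (1,3) via y @ 2.0207
    (0,3) via x @ 2.9600  # hit
  → r_1 = 2.9600
beam 2: φ=-90°, α=165°
  direction (-0.9659, 0.2588); cell (2,1); t to first gridline: x 0.4969, y 2.8978 (then +1.0353 / +3.8637)
    (1,1) via x @ 0.4969
    (0,1) via x @ 1.5322  # hit
  → r_2 = 1.5322
beam 3: φ=-45°, α=210°
  direction (-0.8660, -0.5000); cell (2,1); t to first gridline: x 0.5543, y 0.5000 (then +1.1547 / +2.0000)
    (2,0) via y @ 0.5000  # hit
  → r_3 = 0.5000
beam 4: φ=0°, α=255°
  direction (-0.2588, -0.9659); cell (2,1); t to first gridline: x 1.8546, y 0.2588 (then +3.8637 / +1.0353)
    (2,0) via y @ 0.2588  # hit
  → r_4 = 0.2588
beam 5: φ=45°, α=300°
  direction (0.5000, -0.8660); cell (2,1); t to first gridline: x 1.0400, y 0.2887 (then +2.0000 / +1.1547)
    (2,0) via y @ 0.2887  # hit
  → r_5 = 0.2887
beam 6: φ=90°, α=345°
  direction (0.9659, -0.2588); cell (2,1); t to first gridline: x 0.5383, y 0.9659 (then +1.0353 / +3.8637)
    (3,1) via x @ 0.5383
    (3,0) via y @ 0.9659  # hit
  → r_6 = 0.9659
beam 7: φ=135°, α=30°
  direction (0.8660, 0.5000); cell (2,1); t to first gridline: x 0.6004, y 1.5000 (then +1.1547 / +2.0000)
    (3,1) via x @ 0.6004
    (3,2) via y @ 1.5000
    (4,2) via x @ 1.7551  # hit
  → r_7 = 1.7551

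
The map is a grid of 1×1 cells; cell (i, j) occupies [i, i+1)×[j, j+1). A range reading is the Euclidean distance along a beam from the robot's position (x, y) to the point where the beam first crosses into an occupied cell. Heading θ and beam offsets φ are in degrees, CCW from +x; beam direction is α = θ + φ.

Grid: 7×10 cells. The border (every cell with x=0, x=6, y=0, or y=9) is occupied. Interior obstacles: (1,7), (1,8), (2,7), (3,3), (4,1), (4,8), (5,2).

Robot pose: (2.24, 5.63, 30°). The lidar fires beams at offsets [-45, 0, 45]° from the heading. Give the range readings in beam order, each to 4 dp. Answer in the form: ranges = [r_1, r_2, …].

beam 1: φ=-45°, α=345°
  dir = (cos 345°, sin 345°) = (0.9659, -0.2588); from cell (2,5)
  next x-line at t=0.7868, next y-line at t=2.4341; Δt_x=1.0353, Δt_y=3.8637
    x: enter (3,5) at t=0.7868
    x: enter (4,5) at t=1.8221
    y: enter (4,4) at t=2.4341
    x: enter (5,4) at t=2.8574
    x: enter (6,4) at t=3.8926 ← occupied
  → r_1 = 3.8926
beam 2: φ=0°, α=30°
  dir = (cos 30°, sin 30°) = (0.8660, 0.5000); from cell (2,5)
  next x-line at t=0.8776, next y-line at t=0.7400; Δt_x=1.1547, Δt_y=2.0000
    y: enter (2,6) at t=0.7400
    x: enter (3,6) at t=0.8776
    x: enter (4,6) at t=2.0323
    y: enter (4,7) at t=2.7400
    x: enter (5,7) at t=3.1870
    x: enter (6,7) at t=4.3417 ← occupied
  → r_2 = 4.3417
beam 3: φ=45°, α=75°
  dir = (cos 75°, sin 75°) = (0.2588, 0.9659); from cell (2,5)
  next x-line at t=2.9364, next y-line at t=0.3831; Δt_x=3.8637, Δt_y=1.0353
    y: enter (2,6) at t=0.3831
    y: enter (2,7) at t=1.4183 ← occupied
  → r_3 = 1.4183

ranges = [3.8926, 4.3417, 1.4183]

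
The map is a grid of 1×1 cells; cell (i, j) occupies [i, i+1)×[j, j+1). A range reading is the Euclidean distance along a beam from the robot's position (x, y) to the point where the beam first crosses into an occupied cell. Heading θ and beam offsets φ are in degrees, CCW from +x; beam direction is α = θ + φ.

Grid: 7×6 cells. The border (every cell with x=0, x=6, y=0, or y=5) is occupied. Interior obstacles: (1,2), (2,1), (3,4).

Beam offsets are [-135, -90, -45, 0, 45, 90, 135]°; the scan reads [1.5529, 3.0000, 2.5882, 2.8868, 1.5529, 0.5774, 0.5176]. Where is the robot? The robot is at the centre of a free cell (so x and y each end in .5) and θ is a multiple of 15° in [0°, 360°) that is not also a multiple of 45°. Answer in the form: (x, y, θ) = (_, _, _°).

(x, y, θ) = (4.5, 1.5, 150°)

The pose lattice has 17·16 = 272 candidates. Test each by forward raycasting.
  (3.5, 1.5, 120°): beam 1 = 1.9319 ≠ 1.5529 ✗
  (4.5, 3.5, 210°): beam 2 = 1.0000 ≠ 3.0000 ✗
  (2.5, 3.5, 120°): beam 1 = 3.6235 ≠ 1.5529 ✗
  (5.5, 3.5, 165°): beam 1 = 0.5774 ≠ 1.5529 ✗
  (2.5, 4.5, 330°): beam 2 = 1.7321 ≠ 3.0000 ✗
  …
  (4.5, 1.5, 150°): r_1=1.5529, r_2=3.0000, r_3=2.5882, r_4=2.8868, r_5=1.5529, r_6=0.5774, r_7=0.5176 — all match ✓
Only this pose fits every beam.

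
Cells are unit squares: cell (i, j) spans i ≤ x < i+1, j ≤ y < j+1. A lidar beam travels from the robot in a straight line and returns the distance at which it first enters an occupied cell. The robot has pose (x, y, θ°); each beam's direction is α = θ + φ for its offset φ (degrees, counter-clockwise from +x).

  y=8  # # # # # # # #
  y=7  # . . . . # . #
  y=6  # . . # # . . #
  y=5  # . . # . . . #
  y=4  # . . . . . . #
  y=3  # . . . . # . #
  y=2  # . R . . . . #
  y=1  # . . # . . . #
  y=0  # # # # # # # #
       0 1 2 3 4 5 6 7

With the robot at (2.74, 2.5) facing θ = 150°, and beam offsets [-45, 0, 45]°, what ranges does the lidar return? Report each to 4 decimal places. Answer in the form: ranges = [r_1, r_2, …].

beam 1: φ=-45°, α=105°
  d=(-0.2588,0.9659)  start (2,2)  tX=2.8591 tY=0.5176  stride 1/|dx|=3.8637 1/|dy|=1.0353
    cross y-line → (2,3), t=0.5176
    cross y-line → (2,4), t=1.5529
    cross y-line → (2,5), t=2.5882
    cross x-line → (1,5), t=2.8591
    cross y-line → (1,6), t=3.6235
    cross y-line → (1,7), t=4.6587
    cross y-line → (1,8), t=5.6940 (wall)
  → r_1 = 5.6940
beam 2: φ=0°, α=150°
  d=(-0.8660,0.5000)  start (2,2)  tX=0.8545 tY=1.0000  stride 1/|dx|=1.1547 1/|dy|=2.0000
    cross x-line → (1,2), t=0.8545
    cross y-line → (1,3), t=1.0000
    cross x-line → (0,3), t=2.0092 (wall)
  → r_2 = 2.0092
beam 3: φ=45°, α=195°
  d=(-0.9659,-0.2588)  start (2,2)  tX=0.7661 tY=1.9319  stride 1/|dx|=1.0353 1/|dy|=3.8637
    cross x-line → (1,2), t=0.7661
    cross x-line → (0,2), t=1.8014 (wall)
  → r_3 = 1.8014

ranges = [5.6940, 2.0092, 1.8014]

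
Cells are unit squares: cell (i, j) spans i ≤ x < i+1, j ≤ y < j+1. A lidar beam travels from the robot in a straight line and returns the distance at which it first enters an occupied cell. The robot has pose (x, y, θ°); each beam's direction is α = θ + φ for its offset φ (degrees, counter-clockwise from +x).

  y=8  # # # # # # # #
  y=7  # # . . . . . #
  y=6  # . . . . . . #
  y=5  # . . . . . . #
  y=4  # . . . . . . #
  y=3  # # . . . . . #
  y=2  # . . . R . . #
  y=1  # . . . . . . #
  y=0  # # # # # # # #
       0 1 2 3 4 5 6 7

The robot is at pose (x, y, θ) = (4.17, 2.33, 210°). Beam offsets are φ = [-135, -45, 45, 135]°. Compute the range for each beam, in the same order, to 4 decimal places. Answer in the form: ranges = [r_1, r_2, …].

beam 1: φ=-135°, α=75°
  cosα=0.2588 sinα=0.9659 | (4,2) | tMaxX 3.2069 tMaxY 0.6936 | tΔX 3.8637 tΔY 1.0353
    t=0.6936 [y] (4,3)
    t=1.7289 [y] (4,4)
    t=2.7642 [y] (4,5)
    t=3.2069 [x] (5,5)
    t=3.7995 [y] (5,6)
    t=4.8347 [y] (5,7)
    t=5.8700 [y] (5,8) — stop
  → r_1 = 5.8700
beam 2: φ=-45°, α=165°
  cosα=-0.9659 sinα=0.2588 | (4,2) | tMaxX 0.1760 tMaxY 2.5887 | tΔX 1.0353 tΔY 3.8637
    t=0.1760 [x] (3,2)
    t=1.2113 [x] (2,2)
    t=2.2465 [x] (1,2)
    t=2.5887 [y] (1,3) — stop
  → r_2 = 2.5887
beam 3: φ=45°, α=255°
  cosα=-0.2588 sinα=-0.9659 | (4,2) | tMaxX 0.6568 tMaxY 0.3416 | tΔX 3.8637 tΔY 1.0353
    t=0.3416 [y] (4,1)
    t=0.6568 [x] (3,1)
    t=1.3769 [y] (3,0) — stop
  → r_3 = 1.3769
beam 4: φ=135°, α=345°
  cosα=0.9659 sinα=-0.2588 | (4,2) | tMaxX 0.8593 tMaxY 1.2750 | tΔX 1.0353 tΔY 3.8637
    t=0.8593 [x] (5,2)
    t=1.2750 [y] (5,1)
    t=1.8946 [x] (6,1)
    t=2.9298 [x] (7,1) — stop
  → r_4 = 2.9298

ranges = [5.8700, 2.5887, 1.3769, 2.9298]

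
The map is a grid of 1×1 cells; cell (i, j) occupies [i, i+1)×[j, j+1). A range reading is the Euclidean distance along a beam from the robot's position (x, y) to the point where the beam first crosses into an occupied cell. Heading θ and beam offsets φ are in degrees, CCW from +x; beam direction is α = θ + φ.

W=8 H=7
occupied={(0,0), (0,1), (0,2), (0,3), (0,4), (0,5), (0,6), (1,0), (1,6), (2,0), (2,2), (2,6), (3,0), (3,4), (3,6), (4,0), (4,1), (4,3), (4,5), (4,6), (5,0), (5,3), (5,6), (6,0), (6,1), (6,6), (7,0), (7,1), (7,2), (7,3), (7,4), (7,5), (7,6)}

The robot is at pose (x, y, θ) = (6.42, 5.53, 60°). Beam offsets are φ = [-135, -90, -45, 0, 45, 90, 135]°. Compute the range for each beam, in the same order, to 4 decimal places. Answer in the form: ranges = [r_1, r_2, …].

beam 1: φ=-135°, α=285°
  cosα=0.2588 sinα=-0.9659 | (6,5) | tMaxX 2.2409 tMaxY 0.5487 | tΔX 3.8637 tΔY 1.0353
    t=0.5487 [y] (6,4)
    t=1.5840 [y] (6,3)
    t=2.2409 [x] (7,3) — stop
  → r_1 = 2.2409
beam 2: φ=-90°, α=330°
  cosα=0.8660 sinα=-0.5000 | (6,5) | tMaxX 0.6697 tMaxY 1.0600 | tΔX 1.1547 tΔY 2.0000
    t=0.6697 [x] (7,5) — stop
  → r_2 = 0.6697
beam 3: φ=-45°, α=15°
  cosα=0.9659 sinα=0.2588 | (6,5) | tMaxX 0.6005 tMaxY 1.8159 | tΔX 1.0353 tΔY 3.8637
    t=0.6005 [x] (7,5) — stop
  → r_3 = 0.6005
beam 4: φ=0°, α=60°
  cosα=0.5000 sinα=0.8660 | (6,5) | tMaxX 1.1600 tMaxY 0.5427 | tΔX 2.0000 tΔY 1.1547
    t=0.5427 [y] (6,6) — stop
  → r_4 = 0.5427
beam 5: φ=45°, α=105°
  cosα=-0.2588 sinα=0.9659 | (6,5) | tMaxX 1.6228 tMaxY 0.4866 | tΔX 3.8637 tΔY 1.0353
    t=0.4866 [y] (6,6) — stop
  → r_5 = 0.4866
beam 6: φ=90°, α=150°
  cosα=-0.8660 sinα=0.5000 | (6,5) | tMaxX 0.4850 tMaxY 0.9400 | tΔX 1.1547 tΔY 2.0000
    t=0.4850 [x] (5,5)
    t=0.9400 [y] (5,6) — stop
  → r_6 = 0.9400
beam 7: φ=135°, α=195°
  cosα=-0.9659 sinα=-0.2588 | (6,5) | tMaxX 0.4348 tMaxY 2.0478 | tΔX 1.0353 tΔY 3.8637
    t=0.4348 [x] (5,5)
    t=1.4701 [x] (4,5) — stop
  → r_7 = 1.4701

ranges = [2.2409, 0.6697, 0.6005, 0.5427, 0.4866, 0.9400, 1.4701]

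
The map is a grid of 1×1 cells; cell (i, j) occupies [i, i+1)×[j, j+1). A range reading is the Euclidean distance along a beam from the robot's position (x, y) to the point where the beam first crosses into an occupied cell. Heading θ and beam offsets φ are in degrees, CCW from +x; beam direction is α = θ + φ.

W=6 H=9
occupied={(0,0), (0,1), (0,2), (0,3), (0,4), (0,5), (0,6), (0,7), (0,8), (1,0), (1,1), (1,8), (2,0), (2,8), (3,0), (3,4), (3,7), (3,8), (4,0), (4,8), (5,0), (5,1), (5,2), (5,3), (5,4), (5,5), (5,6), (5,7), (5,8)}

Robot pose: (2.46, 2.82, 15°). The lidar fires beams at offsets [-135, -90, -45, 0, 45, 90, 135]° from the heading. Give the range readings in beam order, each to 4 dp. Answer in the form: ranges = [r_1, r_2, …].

ranges = [0.9469, 1.8842, 2.9329, 2.6296, 1.3625, 5.3627, 1.6859]

beam 1: φ=-135°, α=240°
  direction (-0.5000, -0.8660); cell (2,2); t to first gridline: x 0.9200, y 0.9469 (then +2.0000 / +1.1547)
    (1,2) via x @ 0.9200
    (1,1) via y @ 0.9469  # hit
  → r_1 = 0.9469
beam 2: φ=-90°, α=285°
  direction (0.2588, -0.9659); cell (2,2); t to first gridline: x 2.0864, y 0.8489 (then +3.8637 / +1.0353)
    (2,1) via y @ 0.8489
    (2,0) via y @ 1.8842  # hit
  → r_2 = 1.8842
beam 3: φ=-45°, α=330°
  direction (0.8660, -0.5000); cell (2,2); t to first gridline: x 0.6235, y 1.6400 (then +1.1547 / +2.0000)
    (3,2) via x @ 0.6235
    (3,1) via y @ 1.6400
    (4,1) via x @ 1.7782
    (5,1) via x @ 2.9329  # hit
  → r_3 = 2.9329
beam 4: φ=0°, α=15°
  direction (0.9659, 0.2588); cell (2,2); t to first gridline: x 0.5590, y 0.6955 (then +1.0353 / +3.8637)
    (3,2) via x @ 0.5590
    (3,3) via y @ 0.6955
    (4,3) via x @ 1.5943
    (5,3) via x @ 2.6296  # hit
  → r_4 = 2.6296
beam 5: φ=45°, α=60°
  direction (0.5000, 0.8660); cell (2,2); t to first gridline: x 1.0800, y 0.2078 (then +2.0000 / +1.1547)
    (2,3) via y @ 0.2078
    (3,3) via x @ 1.0800
    (3,4) via y @ 1.3625  # hit
  → r_5 = 1.3625
beam 6: φ=90°, α=105°
  direction (-0.2588, 0.9659); cell (2,2); t to first gridline: x 1.7773, y 0.1863 (then +3.8637 / +1.0353)
    (2,3) via y @ 0.1863
    (2,4) via y @ 1.2216
    (1,4) via x @ 1.7773
    (1,5) via y @ 2.2569
    (1,6) via y @ 3.2922
    (1,7) via y @ 4.3275
    (1,8) via y @ 5.3627  # hit
  → r_6 = 5.3627
beam 7: φ=135°, α=150°
  direction (-0.8660, 0.5000); cell (2,2); t to first gridline: x 0.5312, y 0.3600 (then +1.1547 / +2.0000)
    (2,3) via y @ 0.3600
    (1,3) via x @ 0.5312
    (0,3) via x @ 1.6859  # hit
  → r_7 = 1.6859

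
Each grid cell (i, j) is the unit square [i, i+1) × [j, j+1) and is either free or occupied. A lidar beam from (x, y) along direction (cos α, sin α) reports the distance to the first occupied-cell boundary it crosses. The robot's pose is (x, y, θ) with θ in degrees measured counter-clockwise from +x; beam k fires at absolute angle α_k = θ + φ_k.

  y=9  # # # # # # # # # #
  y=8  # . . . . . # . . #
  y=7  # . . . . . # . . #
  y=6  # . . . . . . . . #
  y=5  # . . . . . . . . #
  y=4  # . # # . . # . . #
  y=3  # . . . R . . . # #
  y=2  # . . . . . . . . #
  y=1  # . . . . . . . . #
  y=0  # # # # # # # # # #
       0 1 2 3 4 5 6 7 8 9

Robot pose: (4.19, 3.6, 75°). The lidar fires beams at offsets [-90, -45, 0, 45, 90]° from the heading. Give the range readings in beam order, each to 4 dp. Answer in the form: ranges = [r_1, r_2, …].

beam 1: φ=-90°, α=345°
  dir = (cos 345°, sin 345°) = (0.9659, -0.2588); from cell (4,3)
  next x-line at t=0.8386, next y-line at t=2.3182; Δt_x=1.0353, Δt_y=3.8637
    x: enter (5,3) at t=0.8386
    x: enter (6,3) at t=1.8738
    y: enter (6,2) at t=2.3182
    x: enter (7,2) at t=2.9091
    x: enter (8,2) at t=3.9444
    x: enter (9,2) at t=4.9797 ← occupied
  → r_1 = 4.9797
beam 2: φ=-45°, α=30°
  dir = (cos 30°, sin 30°) = (0.8660, 0.5000); from cell (4,3)
  next x-line at t=0.9353, next y-line at t=0.8000; Δt_x=1.1547, Δt_y=2.0000
    y: enter (4,4) at t=0.8000
    x: enter (5,4) at t=0.9353
    x: enter (6,4) at t=2.0900 ← occupied
  → r_2 = 2.0900
beam 3: φ=0°, α=75°
  dir = (cos 75°, sin 75°) = (0.2588, 0.9659); from cell (4,3)
  next x-line at t=3.1296, next y-line at t=0.4141; Δt_x=3.8637, Δt_y=1.0353
    y: enter (4,4) at t=0.4141
    y: enter (4,5) at t=1.4494
    y: enter (4,6) at t=2.4847
    x: enter (5,6) at t=3.1296
    y: enter (5,7) at t=3.5199
    y: enter (5,8) at t=4.5552
    y: enter (5,9) at t=5.5905 ← occupied
  → r_3 = 5.5905
beam 4: φ=45°, α=120°
  dir = (cos 120°, sin 120°) = (-0.5000, 0.8660); from cell (4,3)
  next x-line at t=0.3800, next y-line at t=0.4619; Δt_x=2.0000, Δt_y=1.1547
    x: enter (3,3) at t=0.3800
    y: enter (3,4) at t=0.4619 ← occupied
  → r_4 = 0.4619
beam 5: φ=90°, α=165°
  dir = (cos 165°, sin 165°) = (-0.9659, 0.2588); from cell (4,3)
  next x-line at t=0.1967, next y-line at t=1.5455; Δt_x=1.0353, Δt_y=3.8637
    x: enter (3,3) at t=0.1967
    x: enter (2,3) at t=1.2320
    y: enter (2,4) at t=1.5455 ← occupied
  → r_5 = 1.5455

ranges = [4.9797, 2.0900, 5.5905, 0.4619, 1.5455]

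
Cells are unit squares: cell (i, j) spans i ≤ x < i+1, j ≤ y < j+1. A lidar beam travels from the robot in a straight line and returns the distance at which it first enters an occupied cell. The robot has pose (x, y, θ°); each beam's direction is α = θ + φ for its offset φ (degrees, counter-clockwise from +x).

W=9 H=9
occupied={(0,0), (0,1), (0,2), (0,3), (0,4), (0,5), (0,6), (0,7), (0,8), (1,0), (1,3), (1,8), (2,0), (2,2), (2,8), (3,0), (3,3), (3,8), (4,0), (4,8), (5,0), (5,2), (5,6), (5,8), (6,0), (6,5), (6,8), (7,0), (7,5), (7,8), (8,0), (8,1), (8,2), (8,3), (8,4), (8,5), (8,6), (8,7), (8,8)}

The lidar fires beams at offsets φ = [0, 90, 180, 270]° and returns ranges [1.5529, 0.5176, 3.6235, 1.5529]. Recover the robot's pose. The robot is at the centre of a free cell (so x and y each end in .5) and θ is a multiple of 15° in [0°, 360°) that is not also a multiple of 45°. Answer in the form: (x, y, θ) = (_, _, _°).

Candidates: 42 free-cell centres × 16 headings = 672 poses. Raycast each; keep the one whose scan matches to 4 dp.
  (4.5, 4.5, 300°): beam 1 = 1.7321 ≠ 1.5529 ✗
  (6.5, 6.5, 60°): beam 1 = 1.7321 ≠ 1.5529 ✗
  (4.5, 3.5, 60°): beam 1 = 2.8868 ≠ 1.5529 ✗
  …
  (4.5, 2.5, 255°): r_1=1.5529, r_2=0.5176, r_3=3.6235, r_4=1.5529 — all match ✓
No second candidate reproduces the full scan.

(x, y, θ) = (4.5, 2.5, 255°)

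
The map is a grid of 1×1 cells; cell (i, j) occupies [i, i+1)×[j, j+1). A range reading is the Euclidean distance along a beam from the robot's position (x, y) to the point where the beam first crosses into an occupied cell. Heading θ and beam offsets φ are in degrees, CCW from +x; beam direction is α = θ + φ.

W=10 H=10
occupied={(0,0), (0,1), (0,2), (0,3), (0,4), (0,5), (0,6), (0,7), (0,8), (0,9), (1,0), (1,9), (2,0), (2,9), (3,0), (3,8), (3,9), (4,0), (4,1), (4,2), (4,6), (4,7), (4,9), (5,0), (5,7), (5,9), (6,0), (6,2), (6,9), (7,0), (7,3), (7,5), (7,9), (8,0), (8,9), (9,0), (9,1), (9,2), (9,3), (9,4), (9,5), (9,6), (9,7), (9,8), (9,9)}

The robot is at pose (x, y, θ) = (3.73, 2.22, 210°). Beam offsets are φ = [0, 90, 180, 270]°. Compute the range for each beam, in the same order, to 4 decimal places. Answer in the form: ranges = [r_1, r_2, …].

beam 1: φ=0°, α=210°
  cosα=-0.8660 sinα=-0.5000 | (3,2) | tMaxX 0.8429 tMaxY 0.4400 | tΔX 1.1547 tΔY 2.0000
    t=0.4400 [y] (3,1)
    t=0.8429 [x] (2,1)
    t=1.9976 [x] (1,1)
    t=2.4400 [y] (1,0) — stop
  → r_1 = 2.4400
beam 2: φ=90°, α=300°
  cosα=0.5000 sinα=-0.8660 | (3,2) | tMaxX 0.5400 tMaxY 0.2540 | tΔX 2.0000 tΔY 1.1547
    t=0.2540 [y] (3,1)
    t=0.5400 [x] (4,1) — stop
  → r_2 = 0.5400
beam 3: φ=180°, α=30°
  cosα=0.8660 sinα=0.5000 | (3,2) | tMaxX 0.3118 tMaxY 1.5600 | tΔX 1.1547 tΔY 2.0000
    t=0.3118 [x] (4,2) — stop
  → r_3 = 0.3118
beam 4: φ=270°, α=120°
  cosα=-0.5000 sinα=0.8660 | (3,2) | tMaxX 1.4600 tMaxY 0.9007 | tΔX 2.0000 tΔY 1.1547
    t=0.9007 [y] (3,3)
    t=1.4600 [x] (2,3)
    t=2.0554 [y] (2,4)
    t=3.2101 [y] (2,5)
    t=3.4600 [x] (1,5)
    t=4.3648 [y] (1,6)
    t=5.4600 [x] (0,6) — stop
  → r_4 = 5.4600

ranges = [2.4400, 0.5400, 0.3118, 5.4600]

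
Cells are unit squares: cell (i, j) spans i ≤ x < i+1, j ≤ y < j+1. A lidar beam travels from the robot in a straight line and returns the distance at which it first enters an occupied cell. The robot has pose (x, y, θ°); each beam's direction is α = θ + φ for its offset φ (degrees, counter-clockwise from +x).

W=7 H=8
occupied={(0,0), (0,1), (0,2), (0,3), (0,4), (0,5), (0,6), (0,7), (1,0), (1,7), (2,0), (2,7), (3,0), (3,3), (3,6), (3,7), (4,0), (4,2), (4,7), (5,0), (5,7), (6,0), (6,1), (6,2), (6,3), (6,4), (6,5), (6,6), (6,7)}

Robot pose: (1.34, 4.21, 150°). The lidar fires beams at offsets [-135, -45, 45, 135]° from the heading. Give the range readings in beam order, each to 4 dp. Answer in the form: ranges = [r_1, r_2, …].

beam 1: φ=-135°, α=15°
  d=(0.9659,0.2588)  start (1,4)  tX=0.6833 tY=3.0523  stride 1/|dx|=1.0353 1/|dy|=3.8637
    cross x-line → (2,4), t=0.6833
    cross x-line → (3,4), t=1.7186
    cross x-line → (4,4), t=2.7538
    cross y-line → (4,5), t=3.0523
    cross x-line → (5,5), t=3.7891
    cross x-line → (6,5), t=4.8244 (wall)
  → r_1 = 4.8244
beam 2: φ=-45°, α=105°
  d=(-0.2588,0.9659)  start (1,4)  tX=1.3137 tY=0.8179  stride 1/|dx|=3.8637 1/|dy|=1.0353
    cross y-line → (1,5), t=0.8179
    cross x-line → (0,5), t=1.3137 (wall)
  → r_2 = 1.3137
beam 3: φ=45°, α=195°
  d=(-0.9659,-0.2588)  start (1,4)  tX=0.3520 tY=0.8114  stride 1/|dx|=1.0353 1/|dy|=3.8637
    cross x-line → (0,4), t=0.3520 (wall)
  → r_3 = 0.3520
beam 4: φ=135°, α=285°
  d=(0.2588,-0.9659)  start (1,4)  tX=2.5500 tY=0.2174  stride 1/|dx|=3.8637 1/|dy|=1.0353
    cross y-line → (1,3), t=0.2174
    cross y-line → (1,2), t=1.2527
    cross y-line → (1,1), t=2.2880
    cross x-line → (2,1), t=2.5500
    cross y-line → (2,0), t=3.3232 (wall)
  → r_4 = 3.3232

ranges = [4.8244, 1.3137, 0.3520, 3.3232]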